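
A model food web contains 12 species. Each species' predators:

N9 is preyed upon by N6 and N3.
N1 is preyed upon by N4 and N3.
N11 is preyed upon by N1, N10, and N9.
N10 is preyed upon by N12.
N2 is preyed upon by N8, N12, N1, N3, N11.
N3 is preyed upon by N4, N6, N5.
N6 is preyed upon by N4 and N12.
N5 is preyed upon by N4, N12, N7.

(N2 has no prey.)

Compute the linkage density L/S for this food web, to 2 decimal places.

There are L = 21 links among S = 12 species.
L/S = 21/12 = 1.7500 ≈ 1.75.

L/S = 1.75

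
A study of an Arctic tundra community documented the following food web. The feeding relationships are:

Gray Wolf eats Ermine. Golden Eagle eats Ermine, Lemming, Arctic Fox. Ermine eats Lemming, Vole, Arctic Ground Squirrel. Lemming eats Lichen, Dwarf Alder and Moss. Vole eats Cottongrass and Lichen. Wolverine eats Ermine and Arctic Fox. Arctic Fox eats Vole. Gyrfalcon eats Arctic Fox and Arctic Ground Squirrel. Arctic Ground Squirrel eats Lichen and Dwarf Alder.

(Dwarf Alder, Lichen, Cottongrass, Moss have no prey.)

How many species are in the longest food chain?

One longest chain: Lichen → Vole → Arctic Fox → Wolverine.
It has 4 species and 3 links.

4 species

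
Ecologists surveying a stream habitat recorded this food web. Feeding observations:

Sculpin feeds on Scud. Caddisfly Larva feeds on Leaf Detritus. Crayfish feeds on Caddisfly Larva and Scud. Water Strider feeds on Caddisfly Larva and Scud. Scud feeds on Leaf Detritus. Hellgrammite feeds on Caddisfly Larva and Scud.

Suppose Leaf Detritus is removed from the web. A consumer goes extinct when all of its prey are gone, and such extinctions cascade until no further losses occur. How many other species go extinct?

Remove Leaf Detritus.
Round 1: Caddisfly Larva (all prey gone), Scud (all prey gone) → extinct.
Round 2: Water Strider (all prey gone), Crayfish (all prey gone), Sculpin (all prey gone), Hellgrammite (all prey gone) → extinct.
No further losses. Total secondary extinctions: 6.

6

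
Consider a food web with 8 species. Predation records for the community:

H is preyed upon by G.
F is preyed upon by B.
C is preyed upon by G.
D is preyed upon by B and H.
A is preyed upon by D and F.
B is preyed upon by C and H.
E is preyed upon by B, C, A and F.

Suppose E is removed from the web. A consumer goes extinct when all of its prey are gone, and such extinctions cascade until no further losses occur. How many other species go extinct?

7

Remove E.
Round 1: A (all prey gone) → extinct.
Round 2: D (all prey gone), F (all prey gone) → extinct.
Round 3: B (all prey gone) → extinct.
Round 4: H (all prey gone), C (all prey gone) → extinct.
Round 5: G (all prey gone) → extinct.
No further losses. Total secondary extinctions: 7.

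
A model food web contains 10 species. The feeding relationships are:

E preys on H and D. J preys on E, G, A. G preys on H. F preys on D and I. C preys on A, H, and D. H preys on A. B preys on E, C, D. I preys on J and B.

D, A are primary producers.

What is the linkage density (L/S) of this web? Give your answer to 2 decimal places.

L/S = 1.70

There are L = 17 links among S = 10 species.
L/S = 17/10 = 1.7000 ≈ 1.70.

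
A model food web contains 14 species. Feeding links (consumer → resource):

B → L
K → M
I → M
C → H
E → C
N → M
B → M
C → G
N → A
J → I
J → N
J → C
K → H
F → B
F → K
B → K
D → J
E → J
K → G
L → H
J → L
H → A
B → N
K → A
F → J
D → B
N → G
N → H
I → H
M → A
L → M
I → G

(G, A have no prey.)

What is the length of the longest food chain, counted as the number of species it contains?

One longest chain: A → H → N → J → D.
It has 5 species and 4 links.

5 species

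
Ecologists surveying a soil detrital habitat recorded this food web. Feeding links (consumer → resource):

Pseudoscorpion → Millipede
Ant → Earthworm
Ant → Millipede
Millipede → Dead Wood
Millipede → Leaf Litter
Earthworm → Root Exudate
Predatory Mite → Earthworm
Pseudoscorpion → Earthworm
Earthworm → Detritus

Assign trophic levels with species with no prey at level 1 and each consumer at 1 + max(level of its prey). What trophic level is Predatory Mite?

Detritus has no prey (basal) → level 1.
Earthworm eats Detritus (level 1); other prey at levels: Root Exudate 1 → level 2.
Predatory Mite eats Earthworm → level 3.

Trophic level 3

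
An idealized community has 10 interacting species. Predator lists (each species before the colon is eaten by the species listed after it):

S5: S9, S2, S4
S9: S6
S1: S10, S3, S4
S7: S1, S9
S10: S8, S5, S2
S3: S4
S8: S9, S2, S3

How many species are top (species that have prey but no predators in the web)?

Top species (has prey, but nothing eats it): S2, S4, S6.
Count: 3.

3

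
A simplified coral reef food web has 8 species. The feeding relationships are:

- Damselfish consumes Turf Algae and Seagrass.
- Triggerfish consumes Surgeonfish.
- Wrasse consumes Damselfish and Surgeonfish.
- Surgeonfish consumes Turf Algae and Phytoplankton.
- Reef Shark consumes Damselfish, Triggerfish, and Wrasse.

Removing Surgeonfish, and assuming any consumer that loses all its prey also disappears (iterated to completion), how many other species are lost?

Remove Surgeonfish.
Round 1: Triggerfish (all prey gone) → extinct.
No further losses. Total secondary extinctions: 1.

1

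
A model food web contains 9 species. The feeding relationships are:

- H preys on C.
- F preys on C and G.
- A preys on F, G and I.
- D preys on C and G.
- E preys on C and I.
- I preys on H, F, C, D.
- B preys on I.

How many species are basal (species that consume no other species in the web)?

Basal species (no prey listed): G, C.
Count: 2.

2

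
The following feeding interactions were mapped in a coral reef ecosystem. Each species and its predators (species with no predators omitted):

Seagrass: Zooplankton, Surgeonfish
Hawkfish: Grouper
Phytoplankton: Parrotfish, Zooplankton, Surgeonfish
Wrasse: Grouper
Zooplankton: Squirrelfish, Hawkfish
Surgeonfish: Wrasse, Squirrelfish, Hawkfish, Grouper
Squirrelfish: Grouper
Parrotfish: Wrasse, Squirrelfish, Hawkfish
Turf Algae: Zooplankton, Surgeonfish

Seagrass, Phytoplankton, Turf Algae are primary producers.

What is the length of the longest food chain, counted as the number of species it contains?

4 species

One longest chain: Phytoplankton → Parrotfish → Hawkfish → Grouper.
It has 4 species and 3 links.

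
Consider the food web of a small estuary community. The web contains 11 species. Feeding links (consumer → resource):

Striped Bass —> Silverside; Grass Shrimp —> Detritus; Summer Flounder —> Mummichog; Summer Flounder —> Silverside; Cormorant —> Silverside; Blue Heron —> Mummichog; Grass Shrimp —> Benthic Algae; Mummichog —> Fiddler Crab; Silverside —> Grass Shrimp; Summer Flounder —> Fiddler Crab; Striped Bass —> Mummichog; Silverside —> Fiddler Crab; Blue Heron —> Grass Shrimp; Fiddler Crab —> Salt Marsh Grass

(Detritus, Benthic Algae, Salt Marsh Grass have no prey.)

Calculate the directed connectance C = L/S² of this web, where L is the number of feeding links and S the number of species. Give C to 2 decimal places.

C = 0.12

The web has S = 11 species and L = 14 feeding links.
C = L / S² = 14 / 121 = 0.1157 ≈ 0.12.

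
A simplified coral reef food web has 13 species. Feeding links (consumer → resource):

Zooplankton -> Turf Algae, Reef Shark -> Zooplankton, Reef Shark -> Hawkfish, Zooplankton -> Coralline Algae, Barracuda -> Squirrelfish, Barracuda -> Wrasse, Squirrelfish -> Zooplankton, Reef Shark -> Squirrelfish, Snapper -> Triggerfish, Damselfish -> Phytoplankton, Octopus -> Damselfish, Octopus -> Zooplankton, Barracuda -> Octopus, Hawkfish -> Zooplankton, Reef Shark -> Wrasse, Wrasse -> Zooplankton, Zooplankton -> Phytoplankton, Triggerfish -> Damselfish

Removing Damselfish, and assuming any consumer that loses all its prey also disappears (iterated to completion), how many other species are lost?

Remove Damselfish.
Round 1: Triggerfish (all prey gone) → extinct.
Round 2: Snapper (all prey gone) → extinct.
No further losses. Total secondary extinctions: 2.

2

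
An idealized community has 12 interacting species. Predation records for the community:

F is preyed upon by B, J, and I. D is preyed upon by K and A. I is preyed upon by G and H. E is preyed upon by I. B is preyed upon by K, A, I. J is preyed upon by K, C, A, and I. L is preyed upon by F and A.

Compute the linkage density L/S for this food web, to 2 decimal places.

There are L = 17 links among S = 12 species.
L/S = 17/12 = 1.4167 ≈ 1.42.

L/S = 1.42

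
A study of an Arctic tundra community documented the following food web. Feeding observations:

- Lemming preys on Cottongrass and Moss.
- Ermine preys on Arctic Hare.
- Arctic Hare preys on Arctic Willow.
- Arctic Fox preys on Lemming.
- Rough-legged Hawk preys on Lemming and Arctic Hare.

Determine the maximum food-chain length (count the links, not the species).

One longest chain: Arctic Willow → Arctic Hare → Ermine.
It has 3 species and 2 links.

2 links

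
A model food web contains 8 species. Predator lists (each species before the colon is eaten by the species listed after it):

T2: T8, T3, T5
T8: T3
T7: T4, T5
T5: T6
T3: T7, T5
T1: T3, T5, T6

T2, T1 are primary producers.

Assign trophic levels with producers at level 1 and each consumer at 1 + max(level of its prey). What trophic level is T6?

Trophic level 6

T2 is a producer → level 1.
T8 eats T2 → level 2.
T3 eats T8 (level 2); other prey at levels: T2 1, T1 1 → level 3.
T7 eats T3 → level 4.
T5 eats T7 (level 4); other prey at levels: T2 1, T1 1, T3 3 → level 5.
T6 eats T5 (level 5); other prey at levels: T1 1 → level 6.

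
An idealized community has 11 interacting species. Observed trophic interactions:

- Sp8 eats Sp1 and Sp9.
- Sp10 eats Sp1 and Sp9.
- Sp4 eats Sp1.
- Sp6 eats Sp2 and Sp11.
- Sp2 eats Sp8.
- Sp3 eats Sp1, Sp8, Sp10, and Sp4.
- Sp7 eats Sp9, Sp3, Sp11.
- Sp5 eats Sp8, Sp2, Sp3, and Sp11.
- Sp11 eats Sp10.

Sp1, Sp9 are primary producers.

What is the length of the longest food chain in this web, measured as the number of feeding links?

3 links

One longest chain: Sp1 → Sp10 → Sp11 → Sp7.
It has 4 species and 3 links.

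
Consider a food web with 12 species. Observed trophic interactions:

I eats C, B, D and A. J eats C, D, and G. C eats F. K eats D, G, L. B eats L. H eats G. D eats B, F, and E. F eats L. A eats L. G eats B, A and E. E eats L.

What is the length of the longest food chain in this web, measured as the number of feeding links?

3 links

One longest chain: L → A → G → H.
It has 4 species and 3 links.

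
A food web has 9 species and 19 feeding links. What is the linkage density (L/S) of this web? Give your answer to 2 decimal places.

There are L = 19 links among S = 9 species.
L/S = 19/9 = 2.1111 ≈ 2.11.

L/S = 2.11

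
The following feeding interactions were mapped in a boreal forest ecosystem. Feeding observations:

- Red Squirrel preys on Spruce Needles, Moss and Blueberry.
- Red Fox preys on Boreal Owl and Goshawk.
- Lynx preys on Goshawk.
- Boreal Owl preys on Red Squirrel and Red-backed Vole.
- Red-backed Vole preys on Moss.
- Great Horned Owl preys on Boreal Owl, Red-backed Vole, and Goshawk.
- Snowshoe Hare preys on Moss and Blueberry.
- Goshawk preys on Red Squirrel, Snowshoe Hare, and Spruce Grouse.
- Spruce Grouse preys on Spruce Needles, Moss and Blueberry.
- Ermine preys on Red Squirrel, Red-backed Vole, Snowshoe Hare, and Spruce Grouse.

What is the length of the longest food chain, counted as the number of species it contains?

4 species

One longest chain: Moss → Spruce Grouse → Goshawk → Lynx.
It has 4 species and 3 links.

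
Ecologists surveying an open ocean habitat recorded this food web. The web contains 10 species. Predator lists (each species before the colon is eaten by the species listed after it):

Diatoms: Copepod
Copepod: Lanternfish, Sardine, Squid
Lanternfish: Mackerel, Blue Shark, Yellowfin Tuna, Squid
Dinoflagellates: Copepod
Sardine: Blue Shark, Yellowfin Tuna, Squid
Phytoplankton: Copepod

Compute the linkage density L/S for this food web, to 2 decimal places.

L/S = 1.30

There are L = 13 links among S = 10 species.
L/S = 13/10 = 1.3000 ≈ 1.30.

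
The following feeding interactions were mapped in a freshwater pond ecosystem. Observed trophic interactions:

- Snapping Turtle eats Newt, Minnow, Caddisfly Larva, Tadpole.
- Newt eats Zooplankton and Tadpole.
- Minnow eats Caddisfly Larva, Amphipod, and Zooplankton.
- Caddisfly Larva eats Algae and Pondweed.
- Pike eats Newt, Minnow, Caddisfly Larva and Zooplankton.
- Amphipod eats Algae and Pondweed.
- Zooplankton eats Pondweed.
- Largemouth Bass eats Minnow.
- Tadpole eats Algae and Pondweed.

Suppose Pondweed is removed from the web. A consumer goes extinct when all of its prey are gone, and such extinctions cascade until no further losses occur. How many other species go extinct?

Remove Pondweed.
Round 1: Zooplankton (all prey gone) → extinct.
No further losses. Total secondary extinctions: 1.

1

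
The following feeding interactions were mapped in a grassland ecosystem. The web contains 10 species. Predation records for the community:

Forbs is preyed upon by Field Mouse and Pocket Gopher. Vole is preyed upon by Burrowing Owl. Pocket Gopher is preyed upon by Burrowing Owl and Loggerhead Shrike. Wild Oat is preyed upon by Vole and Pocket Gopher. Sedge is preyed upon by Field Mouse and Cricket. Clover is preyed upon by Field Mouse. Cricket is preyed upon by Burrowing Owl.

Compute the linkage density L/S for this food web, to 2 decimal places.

L/S = 1.10

There are L = 11 links among S = 10 species.
L/S = 11/10 = 1.1000 ≈ 1.10.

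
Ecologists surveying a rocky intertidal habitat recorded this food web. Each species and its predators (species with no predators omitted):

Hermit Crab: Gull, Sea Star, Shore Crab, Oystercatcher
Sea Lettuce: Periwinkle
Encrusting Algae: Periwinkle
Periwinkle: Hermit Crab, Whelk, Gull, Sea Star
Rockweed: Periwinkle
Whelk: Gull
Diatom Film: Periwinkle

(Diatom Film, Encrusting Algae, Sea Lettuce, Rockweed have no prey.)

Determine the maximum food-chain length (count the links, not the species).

One longest chain: Diatom Film → Periwinkle → Hermit Crab → Gull.
It has 4 species and 3 links.

3 links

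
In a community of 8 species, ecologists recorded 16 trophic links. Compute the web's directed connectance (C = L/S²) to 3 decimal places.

The web has S = 8 species and L = 16 feeding links.
C = L / S² = 16 / 64 = 0.2500 ≈ 0.250.

C = 0.250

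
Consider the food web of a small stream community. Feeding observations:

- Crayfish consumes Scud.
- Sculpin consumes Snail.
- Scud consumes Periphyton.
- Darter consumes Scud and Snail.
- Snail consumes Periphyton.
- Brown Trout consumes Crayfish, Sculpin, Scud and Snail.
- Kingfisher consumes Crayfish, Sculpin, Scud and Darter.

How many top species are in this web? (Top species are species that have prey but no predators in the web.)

Top species (has prey, but nothing eats it): Kingfisher, Brown Trout.
Count: 2.

2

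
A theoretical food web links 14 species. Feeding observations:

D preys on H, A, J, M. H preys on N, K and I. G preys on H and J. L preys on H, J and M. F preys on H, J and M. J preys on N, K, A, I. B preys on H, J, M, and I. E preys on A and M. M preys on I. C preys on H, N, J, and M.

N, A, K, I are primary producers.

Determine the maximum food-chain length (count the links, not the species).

2 links

One longest chain: I → M → E.
It has 3 species and 2 links.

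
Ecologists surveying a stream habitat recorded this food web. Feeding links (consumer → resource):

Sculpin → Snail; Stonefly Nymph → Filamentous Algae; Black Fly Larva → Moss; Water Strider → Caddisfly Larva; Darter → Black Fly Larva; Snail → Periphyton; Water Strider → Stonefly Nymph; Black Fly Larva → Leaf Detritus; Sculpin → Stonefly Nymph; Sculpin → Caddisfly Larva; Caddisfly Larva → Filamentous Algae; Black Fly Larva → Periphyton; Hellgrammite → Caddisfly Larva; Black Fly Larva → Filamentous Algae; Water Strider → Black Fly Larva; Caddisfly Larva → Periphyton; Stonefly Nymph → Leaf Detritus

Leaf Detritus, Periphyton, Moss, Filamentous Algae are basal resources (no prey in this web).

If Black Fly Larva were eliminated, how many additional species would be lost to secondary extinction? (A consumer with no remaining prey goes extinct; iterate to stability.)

Remove Black Fly Larva.
Round 1: Darter (all prey gone) → extinct.
No further losses. Total secondary extinctions: 1.

1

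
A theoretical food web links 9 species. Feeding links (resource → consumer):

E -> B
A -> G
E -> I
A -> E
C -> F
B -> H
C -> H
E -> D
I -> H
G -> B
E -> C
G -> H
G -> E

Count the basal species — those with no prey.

Basal species (no prey listed): A.
Count: 1.

1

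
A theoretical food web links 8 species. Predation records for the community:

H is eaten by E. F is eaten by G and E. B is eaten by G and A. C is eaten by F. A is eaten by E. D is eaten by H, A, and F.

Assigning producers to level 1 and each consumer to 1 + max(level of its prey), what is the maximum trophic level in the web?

Producers (level 1): D, B, C.
D → F → G gives G level 3.
No species has a prey at level 3, so no species reaches level 4.

3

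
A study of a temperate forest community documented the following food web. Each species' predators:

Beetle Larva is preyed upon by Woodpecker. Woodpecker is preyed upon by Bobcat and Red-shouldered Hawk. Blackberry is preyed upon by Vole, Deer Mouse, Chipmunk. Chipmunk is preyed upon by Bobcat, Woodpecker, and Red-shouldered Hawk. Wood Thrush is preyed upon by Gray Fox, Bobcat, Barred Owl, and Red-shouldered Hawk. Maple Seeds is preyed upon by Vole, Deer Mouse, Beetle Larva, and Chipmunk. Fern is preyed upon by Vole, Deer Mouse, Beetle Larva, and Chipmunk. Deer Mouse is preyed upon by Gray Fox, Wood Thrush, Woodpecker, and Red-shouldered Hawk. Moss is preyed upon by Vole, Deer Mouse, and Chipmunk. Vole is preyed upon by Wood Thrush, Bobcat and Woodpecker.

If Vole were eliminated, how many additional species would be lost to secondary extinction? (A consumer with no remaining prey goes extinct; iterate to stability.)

0

Remove Vole.
Every predator of it retains at least one other prey: Woodpecker still has Deer Mouse, Chipmunk, Beetle Larva; Wood Thrush still has Deer Mouse; Bobcat still has Chipmunk, Woodpecker, Wood Thrush.
No consumer loses all prey, so no secondary extinctions occur.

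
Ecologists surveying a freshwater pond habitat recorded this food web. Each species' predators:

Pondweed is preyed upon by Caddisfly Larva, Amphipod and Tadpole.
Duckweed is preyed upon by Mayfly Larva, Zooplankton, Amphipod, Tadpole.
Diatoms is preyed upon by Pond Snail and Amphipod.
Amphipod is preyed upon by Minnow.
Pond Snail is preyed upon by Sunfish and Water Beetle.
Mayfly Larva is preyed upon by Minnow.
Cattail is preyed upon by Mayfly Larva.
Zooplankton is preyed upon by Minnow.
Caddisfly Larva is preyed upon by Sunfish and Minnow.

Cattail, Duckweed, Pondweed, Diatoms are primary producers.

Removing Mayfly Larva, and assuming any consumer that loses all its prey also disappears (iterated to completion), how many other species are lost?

0

Remove Mayfly Larva.
Every predator of it retains at least one other prey: Minnow still has Caddisfly Larva, Amphipod, Zooplankton.
No consumer loses all prey, so no secondary extinctions occur.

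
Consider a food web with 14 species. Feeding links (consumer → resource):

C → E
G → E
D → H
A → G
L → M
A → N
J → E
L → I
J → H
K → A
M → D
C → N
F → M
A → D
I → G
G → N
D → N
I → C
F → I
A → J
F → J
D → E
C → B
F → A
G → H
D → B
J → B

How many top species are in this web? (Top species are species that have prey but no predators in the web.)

3

Top species (has prey, but nothing eats it): L, K, F.
Count: 3.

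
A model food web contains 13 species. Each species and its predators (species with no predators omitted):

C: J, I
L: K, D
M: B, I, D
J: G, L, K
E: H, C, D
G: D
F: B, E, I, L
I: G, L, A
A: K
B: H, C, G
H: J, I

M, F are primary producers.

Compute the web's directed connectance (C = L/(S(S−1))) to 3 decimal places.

The web has S = 13 species and L = 27 feeding links.
C = L / (S(S−1)) = 27 / 156 = 0.1731 ≈ 0.173.

C = 0.173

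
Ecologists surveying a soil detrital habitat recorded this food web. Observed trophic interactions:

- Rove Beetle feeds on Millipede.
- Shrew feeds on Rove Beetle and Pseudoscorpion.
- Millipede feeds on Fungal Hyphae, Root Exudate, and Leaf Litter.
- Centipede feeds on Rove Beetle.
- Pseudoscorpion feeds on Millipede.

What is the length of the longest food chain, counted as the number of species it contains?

One longest chain: Leaf Litter → Millipede → Rove Beetle → Centipede.
It has 4 species and 3 links.

4 species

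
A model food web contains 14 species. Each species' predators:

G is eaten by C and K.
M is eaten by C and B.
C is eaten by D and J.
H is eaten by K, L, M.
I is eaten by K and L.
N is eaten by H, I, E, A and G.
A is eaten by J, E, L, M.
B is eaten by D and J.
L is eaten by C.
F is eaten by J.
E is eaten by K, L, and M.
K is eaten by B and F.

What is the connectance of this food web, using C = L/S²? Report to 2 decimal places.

The web has S = 14 species and L = 29 feeding links.
C = L / S² = 29 / 196 = 0.1480 ≈ 0.15.

C = 0.15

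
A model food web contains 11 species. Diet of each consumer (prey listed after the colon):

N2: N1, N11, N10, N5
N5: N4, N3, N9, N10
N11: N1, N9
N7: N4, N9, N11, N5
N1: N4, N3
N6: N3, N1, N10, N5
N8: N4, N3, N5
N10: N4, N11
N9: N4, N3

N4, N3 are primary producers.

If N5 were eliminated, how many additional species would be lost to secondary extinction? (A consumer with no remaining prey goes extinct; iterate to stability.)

Remove N5.
Every predator of it retains at least one other prey: N7 still has N4, N9, N11; N6 still has N3, N1, N10; N2 still has N1, N11, N10; N8 still has N4, N3.
No consumer loses all prey, so no secondary extinctions occur.

0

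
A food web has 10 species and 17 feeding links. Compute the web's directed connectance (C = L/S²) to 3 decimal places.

The web has S = 10 species and L = 17 feeding links.
C = L / S² = 17 / 100 = 0.1700 ≈ 0.170.

C = 0.170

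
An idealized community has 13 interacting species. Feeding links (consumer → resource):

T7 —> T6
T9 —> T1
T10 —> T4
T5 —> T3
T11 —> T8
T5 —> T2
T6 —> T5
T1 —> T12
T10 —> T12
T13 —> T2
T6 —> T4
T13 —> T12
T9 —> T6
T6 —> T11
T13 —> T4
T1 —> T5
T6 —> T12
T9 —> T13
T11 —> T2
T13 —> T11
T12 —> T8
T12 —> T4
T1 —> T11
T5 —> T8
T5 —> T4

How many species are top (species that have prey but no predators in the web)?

3

Top species (has prey, but nothing eats it): T10, T9, T7.
Count: 3.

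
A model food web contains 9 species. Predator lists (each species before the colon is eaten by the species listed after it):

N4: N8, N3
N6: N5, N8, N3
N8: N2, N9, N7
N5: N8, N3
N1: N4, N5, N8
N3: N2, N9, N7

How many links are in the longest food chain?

3 links

One longest chain: N1 → N4 → N8 → N2.
It has 4 species and 3 links.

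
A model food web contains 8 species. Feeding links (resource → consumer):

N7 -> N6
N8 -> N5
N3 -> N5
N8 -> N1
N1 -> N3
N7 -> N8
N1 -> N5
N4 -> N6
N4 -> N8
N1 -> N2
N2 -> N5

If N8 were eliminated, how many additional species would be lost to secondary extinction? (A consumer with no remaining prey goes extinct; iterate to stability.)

4

Remove N8.
Round 1: N1 (all prey gone) → extinct.
Round 2: N2 (all prey gone), N3 (all prey gone) → extinct.
Round 3: N5 (all prey gone) → extinct.
No further losses. Total secondary extinctions: 4.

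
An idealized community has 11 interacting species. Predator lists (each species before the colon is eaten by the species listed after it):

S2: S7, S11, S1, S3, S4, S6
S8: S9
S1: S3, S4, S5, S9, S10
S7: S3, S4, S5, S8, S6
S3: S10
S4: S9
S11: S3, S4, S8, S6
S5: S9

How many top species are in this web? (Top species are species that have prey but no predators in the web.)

Top species (has prey, but nothing eats it): S6, S9, S10.
Count: 3.

3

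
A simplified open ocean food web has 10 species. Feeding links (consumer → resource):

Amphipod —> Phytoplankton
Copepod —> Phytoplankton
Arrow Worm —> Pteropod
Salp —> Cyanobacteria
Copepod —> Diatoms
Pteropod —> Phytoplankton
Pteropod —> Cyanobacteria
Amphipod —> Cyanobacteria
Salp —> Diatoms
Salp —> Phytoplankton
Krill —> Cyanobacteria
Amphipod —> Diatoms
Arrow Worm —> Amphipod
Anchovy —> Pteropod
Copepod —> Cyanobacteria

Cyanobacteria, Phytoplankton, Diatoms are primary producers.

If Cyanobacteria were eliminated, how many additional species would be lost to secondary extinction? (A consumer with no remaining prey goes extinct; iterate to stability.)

1

Remove Cyanobacteria.
Round 1: Krill (all prey gone) → extinct.
No further losses. Total secondary extinctions: 1.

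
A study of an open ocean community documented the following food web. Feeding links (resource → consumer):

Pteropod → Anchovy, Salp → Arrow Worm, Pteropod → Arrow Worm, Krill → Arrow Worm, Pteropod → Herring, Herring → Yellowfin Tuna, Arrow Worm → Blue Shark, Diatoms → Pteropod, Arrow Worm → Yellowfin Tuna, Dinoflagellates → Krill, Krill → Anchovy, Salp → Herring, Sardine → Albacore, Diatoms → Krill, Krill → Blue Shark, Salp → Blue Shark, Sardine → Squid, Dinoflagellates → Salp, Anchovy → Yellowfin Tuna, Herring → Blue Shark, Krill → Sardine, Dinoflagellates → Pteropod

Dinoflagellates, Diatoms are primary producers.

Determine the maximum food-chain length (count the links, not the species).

3 links

One longest chain: Dinoflagellates → Pteropod → Herring → Yellowfin Tuna.
It has 4 species and 3 links.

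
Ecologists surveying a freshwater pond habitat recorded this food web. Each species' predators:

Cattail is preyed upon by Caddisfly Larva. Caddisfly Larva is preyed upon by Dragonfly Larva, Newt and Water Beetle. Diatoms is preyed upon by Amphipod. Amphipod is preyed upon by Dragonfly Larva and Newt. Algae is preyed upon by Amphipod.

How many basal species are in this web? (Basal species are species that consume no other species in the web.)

3

Basal species (no prey listed): Cattail, Diatoms, Algae.
Count: 3.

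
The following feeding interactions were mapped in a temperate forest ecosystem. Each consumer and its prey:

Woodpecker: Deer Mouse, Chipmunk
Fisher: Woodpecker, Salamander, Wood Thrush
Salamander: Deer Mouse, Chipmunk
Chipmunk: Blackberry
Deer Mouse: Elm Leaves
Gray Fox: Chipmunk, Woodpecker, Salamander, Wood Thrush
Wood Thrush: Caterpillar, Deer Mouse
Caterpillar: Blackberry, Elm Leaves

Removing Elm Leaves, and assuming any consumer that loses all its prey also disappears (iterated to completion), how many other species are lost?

Remove Elm Leaves.
Round 1: Deer Mouse (all prey gone) → extinct.
No further losses. Total secondary extinctions: 1.

1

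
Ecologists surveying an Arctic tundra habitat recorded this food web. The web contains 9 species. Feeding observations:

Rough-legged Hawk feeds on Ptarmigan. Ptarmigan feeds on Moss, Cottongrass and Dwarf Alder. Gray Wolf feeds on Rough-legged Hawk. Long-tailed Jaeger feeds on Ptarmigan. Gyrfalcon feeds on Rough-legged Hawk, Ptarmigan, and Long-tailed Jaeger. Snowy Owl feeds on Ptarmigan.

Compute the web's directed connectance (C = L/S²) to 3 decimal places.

C = 0.123

The web has S = 9 species and L = 10 feeding links.
C = L / S² = 10 / 81 = 0.1235 ≈ 0.123.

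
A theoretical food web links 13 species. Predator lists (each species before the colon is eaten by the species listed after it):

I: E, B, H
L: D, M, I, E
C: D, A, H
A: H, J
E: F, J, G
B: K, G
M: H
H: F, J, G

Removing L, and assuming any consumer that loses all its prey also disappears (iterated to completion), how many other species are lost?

5

Remove L.
Round 1: M (all prey gone), I (all prey gone) → extinct.
Round 2: E (all prey gone), B (all prey gone) → extinct.
Round 3: K (all prey gone) → extinct.
No further losses. Total secondary extinctions: 5.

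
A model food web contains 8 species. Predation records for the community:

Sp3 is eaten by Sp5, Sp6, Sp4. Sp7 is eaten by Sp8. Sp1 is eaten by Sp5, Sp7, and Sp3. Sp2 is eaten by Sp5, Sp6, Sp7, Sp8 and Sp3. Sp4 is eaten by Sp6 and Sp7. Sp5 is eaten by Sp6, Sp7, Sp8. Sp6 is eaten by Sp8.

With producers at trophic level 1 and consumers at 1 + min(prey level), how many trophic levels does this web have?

Producers (level 1): Sp2, Sp1.
Following each consumer down to its lowest-level prey: Sp2 → Sp3 → Sp4 (levels 1 through 3).
All prey of Sp4 (Sp3 2) are at level 2 or above, so Sp4 is at level 1 + 2 = 3.
Every consumer has at least one prey at level 2 or below, so none exceeds level 3.

3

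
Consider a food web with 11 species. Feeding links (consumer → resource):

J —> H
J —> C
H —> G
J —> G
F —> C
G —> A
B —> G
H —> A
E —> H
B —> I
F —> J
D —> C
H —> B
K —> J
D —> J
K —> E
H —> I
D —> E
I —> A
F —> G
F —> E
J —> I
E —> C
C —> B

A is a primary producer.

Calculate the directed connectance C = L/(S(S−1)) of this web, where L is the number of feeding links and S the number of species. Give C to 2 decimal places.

C = 0.22

The web has S = 11 species and L = 24 feeding links.
C = L / (S(S−1)) = 24 / 110 = 0.2182 ≈ 0.22.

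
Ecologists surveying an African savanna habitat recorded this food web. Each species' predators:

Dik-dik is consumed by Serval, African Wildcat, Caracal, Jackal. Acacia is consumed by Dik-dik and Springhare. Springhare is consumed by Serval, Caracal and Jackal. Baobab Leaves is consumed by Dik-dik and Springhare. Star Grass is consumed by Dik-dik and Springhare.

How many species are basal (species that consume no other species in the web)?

Basal species (no prey listed): Baobab Leaves, Acacia, Star Grass.
Count: 3.

3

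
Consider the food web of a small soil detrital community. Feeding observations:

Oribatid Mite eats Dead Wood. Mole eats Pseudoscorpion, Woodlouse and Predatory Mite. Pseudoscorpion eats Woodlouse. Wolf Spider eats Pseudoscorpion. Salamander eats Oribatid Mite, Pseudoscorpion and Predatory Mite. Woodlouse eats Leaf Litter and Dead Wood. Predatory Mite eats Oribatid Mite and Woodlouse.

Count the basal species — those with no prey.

Basal species (no prey listed): Dead Wood, Leaf Litter.
Count: 2.

2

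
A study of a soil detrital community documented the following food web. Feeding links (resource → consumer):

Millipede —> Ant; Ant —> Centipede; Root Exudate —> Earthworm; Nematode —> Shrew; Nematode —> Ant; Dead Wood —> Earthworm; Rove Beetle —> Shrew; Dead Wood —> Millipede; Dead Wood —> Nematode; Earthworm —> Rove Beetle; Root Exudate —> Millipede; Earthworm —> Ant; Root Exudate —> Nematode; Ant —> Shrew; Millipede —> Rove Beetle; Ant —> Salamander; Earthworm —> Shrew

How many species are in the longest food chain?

One longest chain: Root Exudate → Millipede → Ant → Shrew.
It has 4 species and 3 links.

4 species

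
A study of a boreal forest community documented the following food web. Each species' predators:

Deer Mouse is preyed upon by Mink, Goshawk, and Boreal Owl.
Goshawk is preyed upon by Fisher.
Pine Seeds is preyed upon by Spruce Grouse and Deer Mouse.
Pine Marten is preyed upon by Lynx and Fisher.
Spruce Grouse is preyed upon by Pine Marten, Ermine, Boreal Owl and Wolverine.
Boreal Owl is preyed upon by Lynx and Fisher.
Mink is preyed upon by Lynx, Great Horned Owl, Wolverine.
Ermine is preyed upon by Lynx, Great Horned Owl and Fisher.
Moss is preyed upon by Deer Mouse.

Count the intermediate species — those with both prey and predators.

Intermediate species (has both prey and predators): Spruce Grouse, Deer Mouse, Mink, Ermine, Pine Marten, Goshawk, Boreal Owl.
Count: 7.

7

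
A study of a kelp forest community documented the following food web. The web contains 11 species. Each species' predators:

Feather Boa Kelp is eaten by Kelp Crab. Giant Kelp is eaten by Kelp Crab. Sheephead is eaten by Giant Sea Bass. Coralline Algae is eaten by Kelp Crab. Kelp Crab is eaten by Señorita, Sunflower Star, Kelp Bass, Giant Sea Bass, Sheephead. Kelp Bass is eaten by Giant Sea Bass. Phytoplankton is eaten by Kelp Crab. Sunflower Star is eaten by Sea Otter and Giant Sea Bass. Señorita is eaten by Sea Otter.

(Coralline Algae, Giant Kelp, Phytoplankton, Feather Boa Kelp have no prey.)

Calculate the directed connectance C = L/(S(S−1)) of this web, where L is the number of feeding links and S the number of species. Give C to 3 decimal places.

C = 0.127

The web has S = 11 species and L = 14 feeding links.
C = L / (S(S−1)) = 14 / 110 = 0.1273 ≈ 0.127.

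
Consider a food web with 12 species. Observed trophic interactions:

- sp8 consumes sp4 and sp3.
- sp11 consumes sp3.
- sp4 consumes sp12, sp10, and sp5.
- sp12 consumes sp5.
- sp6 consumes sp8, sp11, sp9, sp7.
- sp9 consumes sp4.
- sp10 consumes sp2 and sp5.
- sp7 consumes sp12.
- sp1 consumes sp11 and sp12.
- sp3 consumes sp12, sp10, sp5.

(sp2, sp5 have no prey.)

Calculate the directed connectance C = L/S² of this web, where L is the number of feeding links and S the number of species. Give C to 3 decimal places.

The web has S = 12 species and L = 20 feeding links.
C = L / S² = 20 / 144 = 0.1389 ≈ 0.139.

C = 0.139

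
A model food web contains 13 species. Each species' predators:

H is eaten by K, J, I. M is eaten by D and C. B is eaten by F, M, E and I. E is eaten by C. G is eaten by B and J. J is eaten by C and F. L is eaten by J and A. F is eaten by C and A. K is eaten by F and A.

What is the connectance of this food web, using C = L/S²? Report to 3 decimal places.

The web has S = 13 species and L = 20 feeding links.
C = L / S² = 20 / 169 = 0.1183 ≈ 0.118.

C = 0.118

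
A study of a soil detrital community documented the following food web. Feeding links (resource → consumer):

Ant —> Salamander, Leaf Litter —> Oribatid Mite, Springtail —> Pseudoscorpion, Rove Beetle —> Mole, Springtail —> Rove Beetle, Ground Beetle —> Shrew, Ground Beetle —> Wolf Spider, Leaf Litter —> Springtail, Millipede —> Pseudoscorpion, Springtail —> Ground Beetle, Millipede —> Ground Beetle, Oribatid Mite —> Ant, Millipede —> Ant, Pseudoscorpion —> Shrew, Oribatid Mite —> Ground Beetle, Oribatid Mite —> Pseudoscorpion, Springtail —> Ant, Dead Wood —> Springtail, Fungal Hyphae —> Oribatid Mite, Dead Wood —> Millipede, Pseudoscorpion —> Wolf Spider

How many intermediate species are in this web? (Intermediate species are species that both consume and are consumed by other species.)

7

Intermediate species (has both prey and predators): Oribatid Mite, Springtail, Millipede, Ground Beetle, Rove Beetle, Ant, Pseudoscorpion.
Count: 7.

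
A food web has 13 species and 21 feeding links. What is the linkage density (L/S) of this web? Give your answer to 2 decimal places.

There are L = 21 links among S = 13 species.
L/S = 21/13 = 1.6154 ≈ 1.62.

L/S = 1.62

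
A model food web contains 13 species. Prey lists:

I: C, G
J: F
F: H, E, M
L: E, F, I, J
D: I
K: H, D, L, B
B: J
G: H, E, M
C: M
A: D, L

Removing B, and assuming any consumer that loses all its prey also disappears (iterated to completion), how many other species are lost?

Remove B.
Every predator of it retains at least one other prey: K still has H, D, L.
No consumer loses all prey, so no secondary extinctions occur.

0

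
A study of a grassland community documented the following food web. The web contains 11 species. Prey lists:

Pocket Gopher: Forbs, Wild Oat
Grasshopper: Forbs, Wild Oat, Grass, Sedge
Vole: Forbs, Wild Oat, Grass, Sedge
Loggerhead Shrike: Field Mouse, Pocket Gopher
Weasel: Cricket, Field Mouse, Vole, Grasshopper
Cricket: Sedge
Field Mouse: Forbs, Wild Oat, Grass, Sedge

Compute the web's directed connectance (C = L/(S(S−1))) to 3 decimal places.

C = 0.191

The web has S = 11 species and L = 21 feeding links.
C = L / (S(S−1)) = 21 / 110 = 0.1909 ≈ 0.191.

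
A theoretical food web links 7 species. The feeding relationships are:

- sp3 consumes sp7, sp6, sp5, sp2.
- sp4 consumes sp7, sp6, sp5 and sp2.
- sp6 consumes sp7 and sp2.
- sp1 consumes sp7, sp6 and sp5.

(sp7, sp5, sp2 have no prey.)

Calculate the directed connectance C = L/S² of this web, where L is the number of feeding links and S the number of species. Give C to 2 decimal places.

The web has S = 7 species and L = 13 feeding links.
C = L / S² = 13 / 49 = 0.2653 ≈ 0.27.

C = 0.27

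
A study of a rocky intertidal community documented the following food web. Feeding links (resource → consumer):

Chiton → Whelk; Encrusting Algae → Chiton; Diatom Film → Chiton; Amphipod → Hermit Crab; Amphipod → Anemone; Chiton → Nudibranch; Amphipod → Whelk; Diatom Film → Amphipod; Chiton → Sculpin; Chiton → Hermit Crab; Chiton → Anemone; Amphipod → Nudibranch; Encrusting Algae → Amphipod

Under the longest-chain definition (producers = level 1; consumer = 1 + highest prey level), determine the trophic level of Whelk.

Encrusting Algae is a producer → level 1.
Amphipod eats Encrusting Algae (level 1); other prey at levels: Diatom Film 1 → level 2.
Whelk eats Amphipod (level 2); other prey at levels: Chiton 2 → level 3.

Trophic level 3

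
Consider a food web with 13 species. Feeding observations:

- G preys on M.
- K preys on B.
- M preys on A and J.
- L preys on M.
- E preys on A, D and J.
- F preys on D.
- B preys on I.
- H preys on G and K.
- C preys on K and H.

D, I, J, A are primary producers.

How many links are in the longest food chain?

One longest chain: I → B → K → H → C.
It has 5 species and 4 links.

4 links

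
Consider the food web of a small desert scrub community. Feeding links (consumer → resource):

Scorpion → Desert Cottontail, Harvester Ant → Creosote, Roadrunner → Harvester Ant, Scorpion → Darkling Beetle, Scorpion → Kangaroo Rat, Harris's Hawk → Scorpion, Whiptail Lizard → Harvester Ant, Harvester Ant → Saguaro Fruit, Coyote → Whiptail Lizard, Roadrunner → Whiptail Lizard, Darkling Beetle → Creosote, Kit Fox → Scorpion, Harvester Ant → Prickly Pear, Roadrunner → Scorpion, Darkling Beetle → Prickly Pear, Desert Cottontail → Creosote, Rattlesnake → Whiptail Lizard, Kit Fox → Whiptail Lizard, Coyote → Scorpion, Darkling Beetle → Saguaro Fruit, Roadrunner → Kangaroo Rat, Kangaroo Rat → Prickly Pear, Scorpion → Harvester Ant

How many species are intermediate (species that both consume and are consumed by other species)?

6

Intermediate species (has both prey and predators): Harvester Ant, Darkling Beetle, Desert Cottontail, Kangaroo Rat, Scorpion, Whiptail Lizard.
Count: 6.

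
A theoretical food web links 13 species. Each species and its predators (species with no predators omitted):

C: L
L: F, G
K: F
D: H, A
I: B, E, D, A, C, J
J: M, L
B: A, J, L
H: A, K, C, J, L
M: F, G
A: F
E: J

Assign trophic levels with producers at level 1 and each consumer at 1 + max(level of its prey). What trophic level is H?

Trophic level 3

I is a producer → level 1.
D eats I → level 2.
H eats D → level 3.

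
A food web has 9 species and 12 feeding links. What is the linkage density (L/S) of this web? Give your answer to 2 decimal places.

There are L = 12 links among S = 9 species.
L/S = 12/9 = 1.3333 ≈ 1.33.

L/S = 1.33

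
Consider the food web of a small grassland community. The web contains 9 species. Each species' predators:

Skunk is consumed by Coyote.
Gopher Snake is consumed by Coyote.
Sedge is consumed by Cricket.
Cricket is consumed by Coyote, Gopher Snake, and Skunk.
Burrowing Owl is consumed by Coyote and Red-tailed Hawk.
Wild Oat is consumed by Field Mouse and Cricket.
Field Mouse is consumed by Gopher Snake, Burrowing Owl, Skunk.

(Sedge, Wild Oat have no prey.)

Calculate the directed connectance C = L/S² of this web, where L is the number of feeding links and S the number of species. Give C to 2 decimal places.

C = 0.16

The web has S = 9 species and L = 13 feeding links.
C = L / S² = 13 / 81 = 0.1605 ≈ 0.16.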